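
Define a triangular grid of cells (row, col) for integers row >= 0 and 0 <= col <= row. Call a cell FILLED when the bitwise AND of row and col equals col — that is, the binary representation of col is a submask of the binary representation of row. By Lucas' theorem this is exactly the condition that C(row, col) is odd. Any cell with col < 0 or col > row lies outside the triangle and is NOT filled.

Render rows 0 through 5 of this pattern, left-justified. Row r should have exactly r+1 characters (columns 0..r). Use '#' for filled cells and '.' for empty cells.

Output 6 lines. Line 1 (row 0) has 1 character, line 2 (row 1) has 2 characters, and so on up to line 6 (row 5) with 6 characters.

Answer: #
##
#.#
####
#...#
##..##

Derivation:
r0=0: #
r1=1: ##
r2=10: #.#
r3=11: ####
r4=100: #...#
r5=101: ##..##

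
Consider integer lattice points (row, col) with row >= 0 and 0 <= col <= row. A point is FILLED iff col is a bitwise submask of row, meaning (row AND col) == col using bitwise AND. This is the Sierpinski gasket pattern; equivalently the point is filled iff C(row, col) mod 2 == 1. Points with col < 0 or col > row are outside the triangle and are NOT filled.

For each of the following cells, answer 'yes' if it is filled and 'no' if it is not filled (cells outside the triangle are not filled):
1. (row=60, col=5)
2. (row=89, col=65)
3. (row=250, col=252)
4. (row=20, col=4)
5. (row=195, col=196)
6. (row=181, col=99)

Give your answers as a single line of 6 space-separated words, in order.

(60,5): row=0b111100, col=0b101, row AND col = 0b100 = 4; 4 != 5 -> empty
(89,65): row=0b1011001, col=0b1000001, row AND col = 0b1000001 = 65; 65 == 65 -> filled
(250,252): col outside [0, 250] -> not filled
(20,4): row=0b10100, col=0b100, row AND col = 0b100 = 4; 4 == 4 -> filled
(195,196): col outside [0, 195] -> not filled
(181,99): row=0b10110101, col=0b1100011, row AND col = 0b100001 = 33; 33 != 99 -> empty

Answer: no yes no yes no no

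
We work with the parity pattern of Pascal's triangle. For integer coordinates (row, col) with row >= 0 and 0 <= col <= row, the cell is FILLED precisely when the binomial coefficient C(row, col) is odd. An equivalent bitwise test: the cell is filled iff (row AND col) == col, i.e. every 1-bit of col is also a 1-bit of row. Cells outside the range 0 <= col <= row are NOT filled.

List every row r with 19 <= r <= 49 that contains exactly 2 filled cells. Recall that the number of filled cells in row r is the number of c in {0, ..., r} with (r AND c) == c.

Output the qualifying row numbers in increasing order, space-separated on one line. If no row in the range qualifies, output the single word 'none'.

Row r has 2^popcount(r) filled cells, so we need popcount(r) = log2(2) = 1.
Scan r = 19..49 and keep those with exactly 1 one-bits:
r=19=10011 popcount=3 -> skip
r=20=10100 popcount=2 -> skip
r=21=10101 popcount=3 -> skip
r=22=10110 popcount=3 -> skip
r=23=10111 popcount=4 -> skip
r=24=11000 popcount=2 -> skip
r=25=11001 popcount=3 -> skip
r=26=11010 popcount=3 -> skip
r=27=11011 popcount=4 -> skip
r=28=11100 popcount=3 -> skip
r=29=11101 popcount=4 -> skip
r=30=11110 popcount=4 -> skip
r=31=11111 popcount=5 -> skip
r=32=100000 popcount=1 -> KEEP
r=33=100001 popcount=2 -> skip
r=34=100010 popcount=2 -> skip
r=35=100011 popcount=3 -> skip
r=36=100100 popcount=2 -> skip
r=37=100101 popcount=3 -> skip
r=38=100110 popcount=3 -> skip
r=39=100111 popcount=4 -> skip
r=40=101000 popcount=2 -> skip
r=41=101001 popcount=3 -> skip
r=42=101010 popcount=3 -> skip
r=43=101011 popcount=4 -> skip
r=44=101100 popcount=3 -> skip
r=45=101101 popcount=4 -> skip
r=46=101110 popcount=4 -> skip
r=47=101111 popcount=5 -> skip
r=48=110000 popcount=2 -> skip
r=49=110001 popcount=3 -> skip
Kept rows: 32

Answer: 32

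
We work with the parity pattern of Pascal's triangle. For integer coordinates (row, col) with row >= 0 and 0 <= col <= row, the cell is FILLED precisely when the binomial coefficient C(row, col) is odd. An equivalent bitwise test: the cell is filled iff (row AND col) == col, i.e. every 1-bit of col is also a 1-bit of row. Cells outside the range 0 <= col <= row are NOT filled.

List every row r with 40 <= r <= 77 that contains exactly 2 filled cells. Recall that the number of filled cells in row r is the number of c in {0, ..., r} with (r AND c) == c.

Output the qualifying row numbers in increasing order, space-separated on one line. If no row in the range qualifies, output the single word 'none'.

Row r has 2^popcount(r) filled cells, so we need popcount(r) = log2(2) = 1.
Scan r = 40..77 and keep those with exactly 1 one-bits:
r=40=101000 popcount=2 -> skip
r=41=101001 popcount=3 -> skip
r=42=101010 popcount=3 -> skip
r=43=101011 popcount=4 -> skip
r=44=101100 popcount=3 -> skip
r=45=101101 popcount=4 -> skip
r=46=101110 popcount=4 -> skip
r=47=101111 popcount=5 -> skip
r=48=110000 popcount=2 -> skip
r=49=110001 popcount=3 -> skip
r=50=110010 popcount=3 -> skip
r=51=110011 popcount=4 -> skip
r=52=110100 popcount=3 -> skip
r=53=110101 popcount=4 -> skip
r=54=110110 popcount=4 -> skip
r=55=110111 popcount=5 -> skip
r=56=111000 popcount=3 -> skip
r=57=111001 popcount=4 -> skip
r=58=111010 popcount=4 -> skip
r=59=111011 popcount=5 -> skip
r=60=111100 popcount=4 -> skip
r=61=111101 popcount=5 -> skip
r=62=111110 popcount=5 -> skip
r=63=111111 popcount=6 -> skip
r=64=1000000 popcount=1 -> KEEP
r=65=1000001 popcount=2 -> skip
r=66=1000010 popcount=2 -> skip
r=67=1000011 popcount=3 -> skip
r=68=1000100 popcount=2 -> skip
r=69=1000101 popcount=3 -> skip
r=70=1000110 popcount=3 -> skip
r=71=1000111 popcount=4 -> skip
r=72=1001000 popcount=2 -> skip
r=73=1001001 popcount=3 -> skip
r=74=1001010 popcount=3 -> skip
r=75=1001011 popcount=4 -> skip
r=76=1001100 popcount=3 -> skip
r=77=1001101 popcount=4 -> skip
Kept rows: 64

Answer: 64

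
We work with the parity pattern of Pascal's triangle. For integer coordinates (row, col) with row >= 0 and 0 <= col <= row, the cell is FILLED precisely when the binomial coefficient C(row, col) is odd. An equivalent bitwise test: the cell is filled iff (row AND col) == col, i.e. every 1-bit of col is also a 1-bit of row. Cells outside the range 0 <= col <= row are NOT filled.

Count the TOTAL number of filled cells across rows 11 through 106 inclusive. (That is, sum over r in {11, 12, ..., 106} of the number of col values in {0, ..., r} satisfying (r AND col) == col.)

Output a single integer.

Answer: 1326

Derivation:
r11=1011 pc3: +8 =8
r12=1100 pc2: +4 =12
r13=1101 pc3: +8 =20
r14=1110 pc3: +8 =28
r15=1111 pc4: +16 =44
r16=10000 pc1: +2 =46
r17=10001 pc2: +4 =50
r18=10010 pc2: +4 =54
r19=10011 pc3: +8 =62
r20=10100 pc2: +4 =66
r21=10101 pc3: +8 =74
r22=10110 pc3: +8 =82
r23=10111 pc4: +16 =98
r24=11000 pc2: +4 =102
r25=11001 pc3: +8 =110
r26=11010 pc3: +8 =118
r27=11011 pc4: +16 =134
r28=11100 pc3: +8 =142
r29=11101 pc4: +16 =158
r30=11110 pc4: +16 =174
r31=11111 pc5: +32 =206
r32=100000 pc1: +2 =208
r33=100001 pc2: +4 =212
r34=100010 pc2: +4 =216
r35=100011 pc3: +8 =224
r36=100100 pc2: +4 =228
r37=100101 pc3: +8 =236
r38=100110 pc3: +8 =244
r39=100111 pc4: +16 =260
r40=101000 pc2: +4 =264
r41=101001 pc3: +8 =272
r42=101010 pc3: +8 =280
r43=101011 pc4: +16 =296
r44=101100 pc3: +8 =304
r45=101101 pc4: +16 =320
r46=101110 pc4: +16 =336
r47=101111 pc5: +32 =368
r48=110000 pc2: +4 =372
r49=110001 pc3: +8 =380
r50=110010 pc3: +8 =388
r51=110011 pc4: +16 =404
r52=110100 pc3: +8 =412
r53=110101 pc4: +16 =428
r54=110110 pc4: +16 =444
r55=110111 pc5: +32 =476
r56=111000 pc3: +8 =484
r57=111001 pc4: +16 =500
r58=111010 pc4: +16 =516
r59=111011 pc5: +32 =548
r60=111100 pc4: +16 =564
r61=111101 pc5: +32 =596
r62=111110 pc5: +32 =628
r63=111111 pc6: +64 =692
r64=1000000 pc1: +2 =694
r65=1000001 pc2: +4 =698
r66=1000010 pc2: +4 =702
r67=1000011 pc3: +8 =710
r68=1000100 pc2: +4 =714
r69=1000101 pc3: +8 =722
r70=1000110 pc3: +8 =730
r71=1000111 pc4: +16 =746
r72=1001000 pc2: +4 =750
r73=1001001 pc3: +8 =758
r74=1001010 pc3: +8 =766
r75=1001011 pc4: +16 =782
r76=1001100 pc3: +8 =790
r77=1001101 pc4: +16 =806
r78=1001110 pc4: +16 =822
r79=1001111 pc5: +32 =854
r80=1010000 pc2: +4 =858
r81=1010001 pc3: +8 =866
r82=1010010 pc3: +8 =874
r83=1010011 pc4: +16 =890
r84=1010100 pc3: +8 =898
r85=1010101 pc4: +16 =914
r86=1010110 pc4: +16 =930
r87=1010111 pc5: +32 =962
r88=1011000 pc3: +8 =970
r89=1011001 pc4: +16 =986
r90=1011010 pc4: +16 =1002
r91=1011011 pc5: +32 =1034
r92=1011100 pc4: +16 =1050
r93=1011101 pc5: +32 =1082
r94=1011110 pc5: +32 =1114
r95=1011111 pc6: +64 =1178
r96=1100000 pc2: +4 =1182
r97=1100001 pc3: +8 =1190
r98=1100010 pc3: +8 =1198
r99=1100011 pc4: +16 =1214
r100=1100100 pc3: +8 =1222
r101=1100101 pc4: +16 =1238
r102=1100110 pc4: +16 =1254
r103=1100111 pc5: +32 =1286
r104=1101000 pc3: +8 =1294
r105=1101001 pc4: +16 =1310
r106=1101010 pc4: +16 =1326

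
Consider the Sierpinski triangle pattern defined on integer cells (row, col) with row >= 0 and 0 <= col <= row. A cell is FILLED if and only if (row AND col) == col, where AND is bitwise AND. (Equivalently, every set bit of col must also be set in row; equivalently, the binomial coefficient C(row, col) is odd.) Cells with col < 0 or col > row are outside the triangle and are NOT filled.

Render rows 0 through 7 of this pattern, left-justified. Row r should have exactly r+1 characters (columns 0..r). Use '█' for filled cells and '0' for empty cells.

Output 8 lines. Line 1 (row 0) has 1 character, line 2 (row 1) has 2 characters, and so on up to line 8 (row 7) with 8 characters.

r0=0: █
r1=1: ██
r2=10: █0█
r3=11: ████
r4=100: █000█
r5=101: ██00██
r6=110: █0█0█0█
r7=111: ████████

Answer: █
██
█0█
████
█000█
██00██
█0█0█0█
████████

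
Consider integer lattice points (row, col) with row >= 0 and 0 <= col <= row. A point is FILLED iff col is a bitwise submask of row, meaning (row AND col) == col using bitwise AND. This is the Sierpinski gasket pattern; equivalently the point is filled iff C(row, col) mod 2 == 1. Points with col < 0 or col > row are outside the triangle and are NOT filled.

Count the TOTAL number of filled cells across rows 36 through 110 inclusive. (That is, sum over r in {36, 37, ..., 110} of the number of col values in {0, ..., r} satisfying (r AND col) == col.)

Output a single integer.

Answer: 1214

Derivation:
r36=100100 pc2: +4 =4
r37=100101 pc3: +8 =12
r38=100110 pc3: +8 =20
r39=100111 pc4: +16 =36
r40=101000 pc2: +4 =40
r41=101001 pc3: +8 =48
r42=101010 pc3: +8 =56
r43=101011 pc4: +16 =72
r44=101100 pc3: +8 =80
r45=101101 pc4: +16 =96
r46=101110 pc4: +16 =112
r47=101111 pc5: +32 =144
r48=110000 pc2: +4 =148
r49=110001 pc3: +8 =156
r50=110010 pc3: +8 =164
r51=110011 pc4: +16 =180
r52=110100 pc3: +8 =188
r53=110101 pc4: +16 =204
r54=110110 pc4: +16 =220
r55=110111 pc5: +32 =252
r56=111000 pc3: +8 =260
r57=111001 pc4: +16 =276
r58=111010 pc4: +16 =292
r59=111011 pc5: +32 =324
r60=111100 pc4: +16 =340
r61=111101 pc5: +32 =372
r62=111110 pc5: +32 =404
r63=111111 pc6: +64 =468
r64=1000000 pc1: +2 =470
r65=1000001 pc2: +4 =474
r66=1000010 pc2: +4 =478
r67=1000011 pc3: +8 =486
r68=1000100 pc2: +4 =490
r69=1000101 pc3: +8 =498
r70=1000110 pc3: +8 =506
r71=1000111 pc4: +16 =522
r72=1001000 pc2: +4 =526
r73=1001001 pc3: +8 =534
r74=1001010 pc3: +8 =542
r75=1001011 pc4: +16 =558
r76=1001100 pc3: +8 =566
r77=1001101 pc4: +16 =582
r78=1001110 pc4: +16 =598
r79=1001111 pc5: +32 =630
r80=1010000 pc2: +4 =634
r81=1010001 pc3: +8 =642
r82=1010010 pc3: +8 =650
r83=1010011 pc4: +16 =666
r84=1010100 pc3: +8 =674
r85=1010101 pc4: +16 =690
r86=1010110 pc4: +16 =706
r87=1010111 pc5: +32 =738
r88=1011000 pc3: +8 =746
r89=1011001 pc4: +16 =762
r90=1011010 pc4: +16 =778
r91=1011011 pc5: +32 =810
r92=1011100 pc4: +16 =826
r93=1011101 pc5: +32 =858
r94=1011110 pc5: +32 =890
r95=1011111 pc6: +64 =954
r96=1100000 pc2: +4 =958
r97=1100001 pc3: +8 =966
r98=1100010 pc3: +8 =974
r99=1100011 pc4: +16 =990
r100=1100100 pc3: +8 =998
r101=1100101 pc4: +16 =1014
r102=1100110 pc4: +16 =1030
r103=1100111 pc5: +32 =1062
r104=1101000 pc3: +8 =1070
r105=1101001 pc4: +16 =1086
r106=1101010 pc4: +16 =1102
r107=1101011 pc5: +32 =1134
r108=1101100 pc4: +16 =1150
r109=1101101 pc5: +32 =1182
r110=1101110 pc5: +32 =1214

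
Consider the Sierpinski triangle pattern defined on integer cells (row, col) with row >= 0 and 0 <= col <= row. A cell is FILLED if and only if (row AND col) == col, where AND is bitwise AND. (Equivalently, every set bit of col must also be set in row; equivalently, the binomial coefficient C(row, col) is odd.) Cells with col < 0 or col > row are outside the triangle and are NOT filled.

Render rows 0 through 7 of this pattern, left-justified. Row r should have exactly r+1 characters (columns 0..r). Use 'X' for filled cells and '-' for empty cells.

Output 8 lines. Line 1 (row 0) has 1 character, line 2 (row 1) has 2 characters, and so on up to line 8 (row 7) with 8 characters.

r0=0: X
r1=1: XX
r2=10: X-X
r3=11: XXXX
r4=100: X---X
r5=101: XX--XX
r6=110: X-X-X-X
r7=111: XXXXXXXX

Answer: X
XX
X-X
XXXX
X---X
XX--XX
X-X-X-X
XXXXXXXX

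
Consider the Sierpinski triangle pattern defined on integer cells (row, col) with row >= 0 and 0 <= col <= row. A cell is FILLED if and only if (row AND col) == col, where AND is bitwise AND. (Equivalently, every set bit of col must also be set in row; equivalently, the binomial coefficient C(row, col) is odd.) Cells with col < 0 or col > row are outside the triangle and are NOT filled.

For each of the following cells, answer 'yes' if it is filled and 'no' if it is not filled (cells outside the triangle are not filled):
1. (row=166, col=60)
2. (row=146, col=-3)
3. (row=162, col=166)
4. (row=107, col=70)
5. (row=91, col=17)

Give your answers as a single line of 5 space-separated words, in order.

Answer: no no no no yes

Derivation:
(166,60): row=0b10100110, col=0b111100, row AND col = 0b100100 = 36; 36 != 60 -> empty
(146,-3): col outside [0, 146] -> not filled
(162,166): col outside [0, 162] -> not filled
(107,70): row=0b1101011, col=0b1000110, row AND col = 0b1000010 = 66; 66 != 70 -> empty
(91,17): row=0b1011011, col=0b10001, row AND col = 0b10001 = 17; 17 == 17 -> filled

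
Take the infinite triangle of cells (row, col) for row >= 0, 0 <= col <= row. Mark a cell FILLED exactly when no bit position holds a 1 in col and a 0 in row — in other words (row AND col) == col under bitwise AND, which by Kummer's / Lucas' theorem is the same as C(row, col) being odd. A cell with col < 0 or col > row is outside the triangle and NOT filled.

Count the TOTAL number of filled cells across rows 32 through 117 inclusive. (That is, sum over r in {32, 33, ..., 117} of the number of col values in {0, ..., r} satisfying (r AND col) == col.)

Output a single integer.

r32=100000 pc1: +2 =2
r33=100001 pc2: +4 =6
r34=100010 pc2: +4 =10
r35=100011 pc3: +8 =18
r36=100100 pc2: +4 =22
r37=100101 pc3: +8 =30
r38=100110 pc3: +8 =38
r39=100111 pc4: +16 =54
r40=101000 pc2: +4 =58
r41=101001 pc3: +8 =66
r42=101010 pc3: +8 =74
r43=101011 pc4: +16 =90
r44=101100 pc3: +8 =98
r45=101101 pc4: +16 =114
r46=101110 pc4: +16 =130
r47=101111 pc5: +32 =162
r48=110000 pc2: +4 =166
r49=110001 pc3: +8 =174
r50=110010 pc3: +8 =182
r51=110011 pc4: +16 =198
r52=110100 pc3: +8 =206
r53=110101 pc4: +16 =222
r54=110110 pc4: +16 =238
r55=110111 pc5: +32 =270
r56=111000 pc3: +8 =278
r57=111001 pc4: +16 =294
r58=111010 pc4: +16 =310
r59=111011 pc5: +32 =342
r60=111100 pc4: +16 =358
r61=111101 pc5: +32 =390
r62=111110 pc5: +32 =422
r63=111111 pc6: +64 =486
r64=1000000 pc1: +2 =488
r65=1000001 pc2: +4 =492
r66=1000010 pc2: +4 =496
r67=1000011 pc3: +8 =504
r68=1000100 pc2: +4 =508
r69=1000101 pc3: +8 =516
r70=1000110 pc3: +8 =524
r71=1000111 pc4: +16 =540
r72=1001000 pc2: +4 =544
r73=1001001 pc3: +8 =552
r74=1001010 pc3: +8 =560
r75=1001011 pc4: +16 =576
r76=1001100 pc3: +8 =584
r77=1001101 pc4: +16 =600
r78=1001110 pc4: +16 =616
r79=1001111 pc5: +32 =648
r80=1010000 pc2: +4 =652
r81=1010001 pc3: +8 =660
r82=1010010 pc3: +8 =668
r83=1010011 pc4: +16 =684
r84=1010100 pc3: +8 =692
r85=1010101 pc4: +16 =708
r86=1010110 pc4: +16 =724
r87=1010111 pc5: +32 =756
r88=1011000 pc3: +8 =764
r89=1011001 pc4: +16 =780
r90=1011010 pc4: +16 =796
r91=1011011 pc5: +32 =828
r92=1011100 pc4: +16 =844
r93=1011101 pc5: +32 =876
r94=1011110 pc5: +32 =908
r95=1011111 pc6: +64 =972
r96=1100000 pc2: +4 =976
r97=1100001 pc3: +8 =984
r98=1100010 pc3: +8 =992
r99=1100011 pc4: +16 =1008
r100=1100100 pc3: +8 =1016
r101=1100101 pc4: +16 =1032
r102=1100110 pc4: +16 =1048
r103=1100111 pc5: +32 =1080
r104=1101000 pc3: +8 =1088
r105=1101001 pc4: +16 =1104
r106=1101010 pc4: +16 =1120
r107=1101011 pc5: +32 =1152
r108=1101100 pc4: +16 =1168
r109=1101101 pc5: +32 =1200
r110=1101110 pc5: +32 =1232
r111=1101111 pc6: +64 =1296
r112=1110000 pc3: +8 =1304
r113=1110001 pc4: +16 =1320
r114=1110010 pc4: +16 =1336
r115=1110011 pc5: +32 =1368
r116=1110100 pc4: +16 =1384
r117=1110101 pc5: +32 =1416

Answer: 1416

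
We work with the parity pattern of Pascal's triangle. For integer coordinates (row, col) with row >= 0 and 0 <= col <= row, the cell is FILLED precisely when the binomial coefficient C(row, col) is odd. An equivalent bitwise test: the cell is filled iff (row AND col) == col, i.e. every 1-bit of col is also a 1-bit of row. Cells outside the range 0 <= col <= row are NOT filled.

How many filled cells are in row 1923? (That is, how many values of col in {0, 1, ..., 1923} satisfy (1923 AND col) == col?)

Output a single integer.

Answer: 64

Derivation:
1923 in binary = 11110000011
popcount(1923) = number of 1-bits in 11110000011 = 6
A col c satisfies (1923 AND c) == c iff every set bit of c is also set in 1923; each of the 6 set bits of 1923 can independently be on or off in c.
count = 2^6 = 64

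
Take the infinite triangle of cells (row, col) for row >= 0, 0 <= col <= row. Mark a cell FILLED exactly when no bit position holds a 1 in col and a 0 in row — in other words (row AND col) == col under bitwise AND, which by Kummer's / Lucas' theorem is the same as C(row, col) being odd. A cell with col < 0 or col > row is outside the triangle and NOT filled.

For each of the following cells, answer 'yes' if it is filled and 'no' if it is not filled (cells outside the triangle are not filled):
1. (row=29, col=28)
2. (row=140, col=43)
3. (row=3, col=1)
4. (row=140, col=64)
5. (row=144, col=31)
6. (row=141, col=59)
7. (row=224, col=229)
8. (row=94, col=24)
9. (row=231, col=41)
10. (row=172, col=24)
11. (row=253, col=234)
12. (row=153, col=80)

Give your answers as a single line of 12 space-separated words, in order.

Answer: yes no yes no no no no yes no no no no

Derivation:
(29,28): row=0b11101, col=0b11100, row AND col = 0b11100 = 28; 28 == 28 -> filled
(140,43): row=0b10001100, col=0b101011, row AND col = 0b1000 = 8; 8 != 43 -> empty
(3,1): row=0b11, col=0b1, row AND col = 0b1 = 1; 1 == 1 -> filled
(140,64): row=0b10001100, col=0b1000000, row AND col = 0b0 = 0; 0 != 64 -> empty
(144,31): row=0b10010000, col=0b11111, row AND col = 0b10000 = 16; 16 != 31 -> empty
(141,59): row=0b10001101, col=0b111011, row AND col = 0b1001 = 9; 9 != 59 -> empty
(224,229): col outside [0, 224] -> not filled
(94,24): row=0b1011110, col=0b11000, row AND col = 0b11000 = 24; 24 == 24 -> filled
(231,41): row=0b11100111, col=0b101001, row AND col = 0b100001 = 33; 33 != 41 -> empty
(172,24): row=0b10101100, col=0b11000, row AND col = 0b1000 = 8; 8 != 24 -> empty
(253,234): row=0b11111101, col=0b11101010, row AND col = 0b11101000 = 232; 232 != 234 -> empty
(153,80): row=0b10011001, col=0b1010000, row AND col = 0b10000 = 16; 16 != 80 -> empty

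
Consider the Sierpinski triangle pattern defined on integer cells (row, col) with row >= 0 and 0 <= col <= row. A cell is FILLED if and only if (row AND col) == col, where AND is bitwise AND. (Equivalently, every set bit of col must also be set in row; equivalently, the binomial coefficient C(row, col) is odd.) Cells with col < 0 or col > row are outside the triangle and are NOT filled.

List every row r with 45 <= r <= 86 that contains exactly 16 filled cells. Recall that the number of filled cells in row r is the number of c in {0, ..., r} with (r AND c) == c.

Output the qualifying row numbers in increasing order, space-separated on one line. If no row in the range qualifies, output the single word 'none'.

Answer: 45 46 51 53 54 57 58 60 71 75 77 78 83 85 86

Derivation:
Row r has 2^popcount(r) filled cells, so we need popcount(r) = log2(16) = 4.
Scan r = 45..86 and keep those with exactly 4 one-bits:
r=45=101101 popcount=4 -> KEEP
r=46=101110 popcount=4 -> KEEP
r=47=101111 popcount=5 -> skip
r=48=110000 popcount=2 -> skip
r=49=110001 popcount=3 -> skip
r=50=110010 popcount=3 -> skip
r=51=110011 popcount=4 -> KEEP
r=52=110100 popcount=3 -> skip
r=53=110101 popcount=4 -> KEEP
r=54=110110 popcount=4 -> KEEP
r=55=110111 popcount=5 -> skip
r=56=111000 popcount=3 -> skip
r=57=111001 popcount=4 -> KEEP
r=58=111010 popcount=4 -> KEEP
r=59=111011 popcount=5 -> skip
r=60=111100 popcount=4 -> KEEP
r=61=111101 popcount=5 -> skip
r=62=111110 popcount=5 -> skip
r=63=111111 popcount=6 -> skip
r=64=1000000 popcount=1 -> skip
r=65=1000001 popcount=2 -> skip
r=66=1000010 popcount=2 -> skip
r=67=1000011 popcount=3 -> skip
r=68=1000100 popcount=2 -> skip
r=69=1000101 popcount=3 -> skip
r=70=1000110 popcount=3 -> skip
r=71=1000111 popcount=4 -> KEEP
r=72=1001000 popcount=2 -> skip
r=73=1001001 popcount=3 -> skip
r=74=1001010 popcount=3 -> skip
r=75=1001011 popcount=4 -> KEEP
r=76=1001100 popcount=3 -> skip
r=77=1001101 popcount=4 -> KEEP
r=78=1001110 popcount=4 -> KEEP
r=79=1001111 popcount=5 -> skip
r=80=1010000 popcount=2 -> skip
r=81=1010001 popcount=3 -> skip
r=82=1010010 popcount=3 -> skip
r=83=1010011 popcount=4 -> KEEP
r=84=1010100 popcount=3 -> skip
r=85=1010101 popcount=4 -> KEEP
r=86=1010110 popcount=4 -> KEEP
Kept rows: 45 46 51 53 54 57 58 60 71 75 77 78 83 85 86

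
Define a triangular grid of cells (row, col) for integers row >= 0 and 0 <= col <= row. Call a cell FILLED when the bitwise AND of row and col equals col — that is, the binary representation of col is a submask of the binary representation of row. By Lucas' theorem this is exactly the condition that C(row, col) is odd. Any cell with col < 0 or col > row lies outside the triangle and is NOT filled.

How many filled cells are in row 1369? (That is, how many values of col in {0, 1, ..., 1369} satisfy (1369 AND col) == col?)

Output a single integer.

Answer: 64

Derivation:
1369 in binary = 10101011001
popcount(1369) = number of 1-bits in 10101011001 = 6
A col c satisfies (1369 AND c) == c iff every set bit of c is also set in 1369; each of the 6 set bits of 1369 can independently be on or off in c.
count = 2^6 = 64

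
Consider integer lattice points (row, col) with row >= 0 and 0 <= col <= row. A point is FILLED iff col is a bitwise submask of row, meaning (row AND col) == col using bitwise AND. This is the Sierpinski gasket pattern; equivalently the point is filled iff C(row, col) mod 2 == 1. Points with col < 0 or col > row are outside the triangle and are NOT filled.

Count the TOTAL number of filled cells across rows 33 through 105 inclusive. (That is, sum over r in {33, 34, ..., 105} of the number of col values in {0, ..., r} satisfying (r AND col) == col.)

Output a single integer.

Answer: 1102

Derivation:
r33=100001 pc2: +4 =4
r34=100010 pc2: +4 =8
r35=100011 pc3: +8 =16
r36=100100 pc2: +4 =20
r37=100101 pc3: +8 =28
r38=100110 pc3: +8 =36
r39=100111 pc4: +16 =52
r40=101000 pc2: +4 =56
r41=101001 pc3: +8 =64
r42=101010 pc3: +8 =72
r43=101011 pc4: +16 =88
r44=101100 pc3: +8 =96
r45=101101 pc4: +16 =112
r46=101110 pc4: +16 =128
r47=101111 pc5: +32 =160
r48=110000 pc2: +4 =164
r49=110001 pc3: +8 =172
r50=110010 pc3: +8 =180
r51=110011 pc4: +16 =196
r52=110100 pc3: +8 =204
r53=110101 pc4: +16 =220
r54=110110 pc4: +16 =236
r55=110111 pc5: +32 =268
r56=111000 pc3: +8 =276
r57=111001 pc4: +16 =292
r58=111010 pc4: +16 =308
r59=111011 pc5: +32 =340
r60=111100 pc4: +16 =356
r61=111101 pc5: +32 =388
r62=111110 pc5: +32 =420
r63=111111 pc6: +64 =484
r64=1000000 pc1: +2 =486
r65=1000001 pc2: +4 =490
r66=1000010 pc2: +4 =494
r67=1000011 pc3: +8 =502
r68=1000100 pc2: +4 =506
r69=1000101 pc3: +8 =514
r70=1000110 pc3: +8 =522
r71=1000111 pc4: +16 =538
r72=1001000 pc2: +4 =542
r73=1001001 pc3: +8 =550
r74=1001010 pc3: +8 =558
r75=1001011 pc4: +16 =574
r76=1001100 pc3: +8 =582
r77=1001101 pc4: +16 =598
r78=1001110 pc4: +16 =614
r79=1001111 pc5: +32 =646
r80=1010000 pc2: +4 =650
r81=1010001 pc3: +8 =658
r82=1010010 pc3: +8 =666
r83=1010011 pc4: +16 =682
r84=1010100 pc3: +8 =690
r85=1010101 pc4: +16 =706
r86=1010110 pc4: +16 =722
r87=1010111 pc5: +32 =754
r88=1011000 pc3: +8 =762
r89=1011001 pc4: +16 =778
r90=1011010 pc4: +16 =794
r91=1011011 pc5: +32 =826
r92=1011100 pc4: +16 =842
r93=1011101 pc5: +32 =874
r94=1011110 pc5: +32 =906
r95=1011111 pc6: +64 =970
r96=1100000 pc2: +4 =974
r97=1100001 pc3: +8 =982
r98=1100010 pc3: +8 =990
r99=1100011 pc4: +16 =1006
r100=1100100 pc3: +8 =1014
r101=1100101 pc4: +16 =1030
r102=1100110 pc4: +16 =1046
r103=1100111 pc5: +32 =1078
r104=1101000 pc3: +8 =1086
r105=1101001 pc4: +16 =1102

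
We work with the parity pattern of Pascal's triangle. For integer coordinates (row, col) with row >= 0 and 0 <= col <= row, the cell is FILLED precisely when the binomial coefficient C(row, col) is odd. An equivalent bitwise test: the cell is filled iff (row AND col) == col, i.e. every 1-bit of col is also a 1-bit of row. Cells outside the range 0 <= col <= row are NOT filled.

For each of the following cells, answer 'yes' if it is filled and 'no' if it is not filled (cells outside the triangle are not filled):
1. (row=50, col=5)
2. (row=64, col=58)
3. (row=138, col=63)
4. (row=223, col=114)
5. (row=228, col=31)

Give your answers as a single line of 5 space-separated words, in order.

Answer: no no no no no

Derivation:
(50,5): row=0b110010, col=0b101, row AND col = 0b0 = 0; 0 != 5 -> empty
(64,58): row=0b1000000, col=0b111010, row AND col = 0b0 = 0; 0 != 58 -> empty
(138,63): row=0b10001010, col=0b111111, row AND col = 0b1010 = 10; 10 != 63 -> empty
(223,114): row=0b11011111, col=0b1110010, row AND col = 0b1010010 = 82; 82 != 114 -> empty
(228,31): row=0b11100100, col=0b11111, row AND col = 0b100 = 4; 4 != 31 -> empty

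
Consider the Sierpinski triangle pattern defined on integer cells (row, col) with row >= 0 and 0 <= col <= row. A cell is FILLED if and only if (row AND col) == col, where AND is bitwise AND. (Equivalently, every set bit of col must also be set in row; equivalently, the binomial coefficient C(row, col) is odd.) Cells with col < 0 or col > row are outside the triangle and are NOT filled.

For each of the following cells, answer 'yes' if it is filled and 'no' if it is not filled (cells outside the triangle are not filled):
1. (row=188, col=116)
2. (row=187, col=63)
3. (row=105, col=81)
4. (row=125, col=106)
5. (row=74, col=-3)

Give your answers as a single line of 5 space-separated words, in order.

Answer: no no no no no

Derivation:
(188,116): row=0b10111100, col=0b1110100, row AND col = 0b110100 = 52; 52 != 116 -> empty
(187,63): row=0b10111011, col=0b111111, row AND col = 0b111011 = 59; 59 != 63 -> empty
(105,81): row=0b1101001, col=0b1010001, row AND col = 0b1000001 = 65; 65 != 81 -> empty
(125,106): row=0b1111101, col=0b1101010, row AND col = 0b1101000 = 104; 104 != 106 -> empty
(74,-3): col outside [0, 74] -> not filled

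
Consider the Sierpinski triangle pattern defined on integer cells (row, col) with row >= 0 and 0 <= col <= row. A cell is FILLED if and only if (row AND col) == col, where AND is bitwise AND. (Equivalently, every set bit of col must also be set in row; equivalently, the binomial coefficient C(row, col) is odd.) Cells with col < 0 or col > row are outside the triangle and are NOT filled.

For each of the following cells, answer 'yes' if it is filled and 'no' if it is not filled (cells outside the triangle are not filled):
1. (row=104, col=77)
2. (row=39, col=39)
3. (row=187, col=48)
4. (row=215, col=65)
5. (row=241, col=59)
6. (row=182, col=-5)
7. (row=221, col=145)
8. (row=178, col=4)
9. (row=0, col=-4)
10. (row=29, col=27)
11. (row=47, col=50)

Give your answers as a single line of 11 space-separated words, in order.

Answer: no yes yes yes no no yes no no no no

Derivation:
(104,77): row=0b1101000, col=0b1001101, row AND col = 0b1001000 = 72; 72 != 77 -> empty
(39,39): row=0b100111, col=0b100111, row AND col = 0b100111 = 39; 39 == 39 -> filled
(187,48): row=0b10111011, col=0b110000, row AND col = 0b110000 = 48; 48 == 48 -> filled
(215,65): row=0b11010111, col=0b1000001, row AND col = 0b1000001 = 65; 65 == 65 -> filled
(241,59): row=0b11110001, col=0b111011, row AND col = 0b110001 = 49; 49 != 59 -> empty
(182,-5): col outside [0, 182] -> not filled
(221,145): row=0b11011101, col=0b10010001, row AND col = 0b10010001 = 145; 145 == 145 -> filled
(178,4): row=0b10110010, col=0b100, row AND col = 0b0 = 0; 0 != 4 -> empty
(0,-4): col outside [0, 0] -> not filled
(29,27): row=0b11101, col=0b11011, row AND col = 0b11001 = 25; 25 != 27 -> empty
(47,50): col outside [0, 47] -> not filled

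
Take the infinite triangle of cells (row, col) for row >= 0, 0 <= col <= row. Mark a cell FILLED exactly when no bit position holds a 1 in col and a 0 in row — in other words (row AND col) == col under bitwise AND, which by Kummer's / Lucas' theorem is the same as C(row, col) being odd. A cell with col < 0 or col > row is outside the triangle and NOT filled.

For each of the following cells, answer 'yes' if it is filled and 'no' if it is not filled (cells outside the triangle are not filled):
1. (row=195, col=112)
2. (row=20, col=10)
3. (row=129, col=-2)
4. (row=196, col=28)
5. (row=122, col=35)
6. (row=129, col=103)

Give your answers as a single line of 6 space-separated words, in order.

(195,112): row=0b11000011, col=0b1110000, row AND col = 0b1000000 = 64; 64 != 112 -> empty
(20,10): row=0b10100, col=0b1010, row AND col = 0b0 = 0; 0 != 10 -> empty
(129,-2): col outside [0, 129] -> not filled
(196,28): row=0b11000100, col=0b11100, row AND col = 0b100 = 4; 4 != 28 -> empty
(122,35): row=0b1111010, col=0b100011, row AND col = 0b100010 = 34; 34 != 35 -> empty
(129,103): row=0b10000001, col=0b1100111, row AND col = 0b1 = 1; 1 != 103 -> empty

Answer: no no no no no no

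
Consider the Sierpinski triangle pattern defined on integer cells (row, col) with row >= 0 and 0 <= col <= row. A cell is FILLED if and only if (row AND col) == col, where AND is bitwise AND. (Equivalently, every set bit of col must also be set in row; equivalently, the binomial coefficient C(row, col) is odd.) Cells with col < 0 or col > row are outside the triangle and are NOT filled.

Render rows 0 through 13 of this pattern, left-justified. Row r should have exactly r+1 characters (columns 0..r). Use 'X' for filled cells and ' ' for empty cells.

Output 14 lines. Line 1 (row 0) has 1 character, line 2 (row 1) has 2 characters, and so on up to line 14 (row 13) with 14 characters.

Answer: X
XX
X X
XXXX
X   X
XX  XX
X X X X
XXXXXXXX
X       X
XX      XX
X X     X X
XXXX    XXXX
X   X   X   X
XX  XX  XX  XX

Derivation:
r0=0: X
r1=1: XX
r2=10: X X
r3=11: XXXX
r4=100: X   X
r5=101: XX  XX
r6=110: X X X X
r7=111: XXXXXXXX
r8=1000: X       X
r9=1001: XX      XX
r10=1010: X X     X X
r11=1011: XXXX    XXXX
r12=1100: X   X   X   X
r13=1101: XX  XX  XX  XX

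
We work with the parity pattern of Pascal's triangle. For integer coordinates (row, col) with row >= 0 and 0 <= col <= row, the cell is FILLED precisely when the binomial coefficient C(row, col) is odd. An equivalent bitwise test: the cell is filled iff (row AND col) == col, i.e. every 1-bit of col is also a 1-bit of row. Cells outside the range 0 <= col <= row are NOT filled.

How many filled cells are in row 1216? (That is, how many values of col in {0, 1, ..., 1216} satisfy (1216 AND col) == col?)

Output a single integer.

1216 in binary = 10011000000
popcount(1216) = number of 1-bits in 10011000000 = 3
A col c satisfies (1216 AND c) == c iff every set bit of c is also set in 1216; each of the 3 set bits of 1216 can independently be on or off in c.
count = 2^3 = 8

Answer: 8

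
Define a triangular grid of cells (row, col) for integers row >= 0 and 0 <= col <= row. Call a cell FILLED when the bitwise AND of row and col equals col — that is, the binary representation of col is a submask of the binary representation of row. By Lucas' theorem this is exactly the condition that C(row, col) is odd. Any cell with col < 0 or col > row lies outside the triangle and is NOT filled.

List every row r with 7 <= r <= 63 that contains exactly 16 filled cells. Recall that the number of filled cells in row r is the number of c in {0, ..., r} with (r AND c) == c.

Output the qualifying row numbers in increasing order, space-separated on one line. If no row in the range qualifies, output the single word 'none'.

Answer: 15 23 27 29 30 39 43 45 46 51 53 54 57 58 60

Derivation:
Row r has 2^popcount(r) filled cells, so we need popcount(r) = log2(16) = 4.
Scan r = 7..63 and keep those with exactly 4 one-bits:
r=7=111 popcount=3 -> skip
r=8=1000 popcount=1 -> skip
r=9=1001 popcount=2 -> skip
r=10=1010 popcount=2 -> skip
r=11=1011 popcount=3 -> skip
r=12=1100 popcount=2 -> skip
r=13=1101 popcount=3 -> skip
r=14=1110 popcount=3 -> skip
r=15=1111 popcount=4 -> KEEP
r=16=10000 popcount=1 -> skip
r=17=10001 popcount=2 -> skip
r=18=10010 popcount=2 -> skip
r=19=10011 popcount=3 -> skip
r=20=10100 popcount=2 -> skip
r=21=10101 popcount=3 -> skip
r=22=10110 popcount=3 -> skip
r=23=10111 popcount=4 -> KEEP
r=24=11000 popcount=2 -> skip
r=25=11001 popcount=3 -> skip
r=26=11010 popcount=3 -> skip
r=27=11011 popcount=4 -> KEEP
r=28=11100 popcount=3 -> skip
r=29=11101 popcount=4 -> KEEP
r=30=11110 popcount=4 -> KEEP
r=31=11111 popcount=5 -> skip
r=32=100000 popcount=1 -> skip
r=33=100001 popcount=2 -> skip
r=34=100010 popcount=2 -> skip
r=35=100011 popcount=3 -> skip
r=36=100100 popcount=2 -> skip
r=37=100101 popcount=3 -> skip
r=38=100110 popcount=3 -> skip
r=39=100111 popcount=4 -> KEEP
r=40=101000 popcount=2 -> skip
r=41=101001 popcount=3 -> skip
r=42=101010 popcount=3 -> skip
r=43=101011 popcount=4 -> KEEP
r=44=101100 popcount=3 -> skip
r=45=101101 popcount=4 -> KEEP
r=46=101110 popcount=4 -> KEEP
r=47=101111 popcount=5 -> skip
r=48=110000 popcount=2 -> skip
r=49=110001 popcount=3 -> skip
r=50=110010 popcount=3 -> skip
r=51=110011 popcount=4 -> KEEP
r=52=110100 popcount=3 -> skip
r=53=110101 popcount=4 -> KEEP
r=54=110110 popcount=4 -> KEEP
r=55=110111 popcount=5 -> skip
r=56=111000 popcount=3 -> skip
r=57=111001 popcount=4 -> KEEP
r=58=111010 popcount=4 -> KEEP
r=59=111011 popcount=5 -> skip
r=60=111100 popcount=4 -> KEEP
r=61=111101 popcount=5 -> skip
r=62=111110 popcount=5 -> skip
r=63=111111 popcount=6 -> skip
Kept rows: 15 23 27 29 30 39 43 45 46 51 53 54 57 58 60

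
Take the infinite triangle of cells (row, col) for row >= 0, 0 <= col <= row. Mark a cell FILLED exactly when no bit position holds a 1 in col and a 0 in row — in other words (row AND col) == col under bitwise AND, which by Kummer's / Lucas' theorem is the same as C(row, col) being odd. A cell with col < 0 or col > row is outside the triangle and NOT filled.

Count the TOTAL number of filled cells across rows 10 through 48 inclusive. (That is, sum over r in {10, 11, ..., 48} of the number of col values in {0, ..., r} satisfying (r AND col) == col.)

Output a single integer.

r10=1010 pc2: +4 =4
r11=1011 pc3: +8 =12
r12=1100 pc2: +4 =16
r13=1101 pc3: +8 =24
r14=1110 pc3: +8 =32
r15=1111 pc4: +16 =48
r16=10000 pc1: +2 =50
r17=10001 pc2: +4 =54
r18=10010 pc2: +4 =58
r19=10011 pc3: +8 =66
r20=10100 pc2: +4 =70
r21=10101 pc3: +8 =78
r22=10110 pc3: +8 =86
r23=10111 pc4: +16 =102
r24=11000 pc2: +4 =106
r25=11001 pc3: +8 =114
r26=11010 pc3: +8 =122
r27=11011 pc4: +16 =138
r28=11100 pc3: +8 =146
r29=11101 pc4: +16 =162
r30=11110 pc4: +16 =178
r31=11111 pc5: +32 =210
r32=100000 pc1: +2 =212
r33=100001 pc2: +4 =216
r34=100010 pc2: +4 =220
r35=100011 pc3: +8 =228
r36=100100 pc2: +4 =232
r37=100101 pc3: +8 =240
r38=100110 pc3: +8 =248
r39=100111 pc4: +16 =264
r40=101000 pc2: +4 =268
r41=101001 pc3: +8 =276
r42=101010 pc3: +8 =284
r43=101011 pc4: +16 =300
r44=101100 pc3: +8 =308
r45=101101 pc4: +16 =324
r46=101110 pc4: +16 =340
r47=101111 pc5: +32 =372
r48=110000 pc2: +4 =376

Answer: 376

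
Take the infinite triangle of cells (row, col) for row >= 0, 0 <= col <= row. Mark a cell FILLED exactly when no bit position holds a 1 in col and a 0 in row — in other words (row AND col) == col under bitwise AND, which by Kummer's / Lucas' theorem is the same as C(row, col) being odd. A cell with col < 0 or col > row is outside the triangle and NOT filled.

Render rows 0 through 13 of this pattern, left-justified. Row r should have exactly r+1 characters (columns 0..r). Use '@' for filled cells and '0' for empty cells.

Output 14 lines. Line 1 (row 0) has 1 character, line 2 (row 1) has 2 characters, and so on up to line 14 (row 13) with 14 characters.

Answer: @
@@
@0@
@@@@
@000@
@@00@@
@0@0@0@
@@@@@@@@
@0000000@
@@000000@@
@0@00000@0@
@@@@0000@@@@
@000@000@000@
@@00@@00@@00@@

Derivation:
r0=0: @
r1=1: @@
r2=10: @0@
r3=11: @@@@
r4=100: @000@
r5=101: @@00@@
r6=110: @0@0@0@
r7=111: @@@@@@@@
r8=1000: @0000000@
r9=1001: @@000000@@
r10=1010: @0@00000@0@
r11=1011: @@@@0000@@@@
r12=1100: @000@000@000@
r13=1101: @@00@@00@@00@@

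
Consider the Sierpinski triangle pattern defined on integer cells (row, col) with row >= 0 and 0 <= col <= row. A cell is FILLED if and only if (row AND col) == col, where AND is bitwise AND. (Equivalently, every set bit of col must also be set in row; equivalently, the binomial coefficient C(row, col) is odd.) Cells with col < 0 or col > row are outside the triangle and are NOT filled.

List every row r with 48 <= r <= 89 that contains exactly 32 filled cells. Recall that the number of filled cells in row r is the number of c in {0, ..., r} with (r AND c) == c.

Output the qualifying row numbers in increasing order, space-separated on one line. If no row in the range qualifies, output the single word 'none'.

Answer: 55 59 61 62 79 87

Derivation:
Row r has 2^popcount(r) filled cells, so we need popcount(r) = log2(32) = 5.
Scan r = 48..89 and keep those with exactly 5 one-bits:
r=48=110000 popcount=2 -> skip
r=49=110001 popcount=3 -> skip
r=50=110010 popcount=3 -> skip
r=51=110011 popcount=4 -> skip
r=52=110100 popcount=3 -> skip
r=53=110101 popcount=4 -> skip
r=54=110110 popcount=4 -> skip
r=55=110111 popcount=5 -> KEEP
r=56=111000 popcount=3 -> skip
r=57=111001 popcount=4 -> skip
r=58=111010 popcount=4 -> skip
r=59=111011 popcount=5 -> KEEP
r=60=111100 popcount=4 -> skip
r=61=111101 popcount=5 -> KEEP
r=62=111110 popcount=5 -> KEEP
r=63=111111 popcount=6 -> skip
r=64=1000000 popcount=1 -> skip
r=65=1000001 popcount=2 -> skip
r=66=1000010 popcount=2 -> skip
r=67=1000011 popcount=3 -> skip
r=68=1000100 popcount=2 -> skip
r=69=1000101 popcount=3 -> skip
r=70=1000110 popcount=3 -> skip
r=71=1000111 popcount=4 -> skip
r=72=1001000 popcount=2 -> skip
r=73=1001001 popcount=3 -> skip
r=74=1001010 popcount=3 -> skip
r=75=1001011 popcount=4 -> skip
r=76=1001100 popcount=3 -> skip
r=77=1001101 popcount=4 -> skip
r=78=1001110 popcount=4 -> skip
r=79=1001111 popcount=5 -> KEEP
r=80=1010000 popcount=2 -> skip
r=81=1010001 popcount=3 -> skip
r=82=1010010 popcount=3 -> skip
r=83=1010011 popcount=4 -> skip
r=84=1010100 popcount=3 -> skip
r=85=1010101 popcount=4 -> skip
r=86=1010110 popcount=4 -> skip
r=87=1010111 popcount=5 -> KEEP
r=88=1011000 popcount=3 -> skip
r=89=1011001 popcount=4 -> skip
Kept rows: 55 59 61 62 79 87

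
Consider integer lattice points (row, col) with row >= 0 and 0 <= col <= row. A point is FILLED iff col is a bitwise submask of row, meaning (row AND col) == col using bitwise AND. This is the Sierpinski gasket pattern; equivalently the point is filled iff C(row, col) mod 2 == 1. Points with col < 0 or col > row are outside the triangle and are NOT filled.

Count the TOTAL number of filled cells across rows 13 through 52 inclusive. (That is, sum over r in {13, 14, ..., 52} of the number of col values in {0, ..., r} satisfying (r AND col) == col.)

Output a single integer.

Answer: 400

Derivation:
r13=1101 pc3: +8 =8
r14=1110 pc3: +8 =16
r15=1111 pc4: +16 =32
r16=10000 pc1: +2 =34
r17=10001 pc2: +4 =38
r18=10010 pc2: +4 =42
r19=10011 pc3: +8 =50
r20=10100 pc2: +4 =54
r21=10101 pc3: +8 =62
r22=10110 pc3: +8 =70
r23=10111 pc4: +16 =86
r24=11000 pc2: +4 =90
r25=11001 pc3: +8 =98
r26=11010 pc3: +8 =106
r27=11011 pc4: +16 =122
r28=11100 pc3: +8 =130
r29=11101 pc4: +16 =146
r30=11110 pc4: +16 =162
r31=11111 pc5: +32 =194
r32=100000 pc1: +2 =196
r33=100001 pc2: +4 =200
r34=100010 pc2: +4 =204
r35=100011 pc3: +8 =212
r36=100100 pc2: +4 =216
r37=100101 pc3: +8 =224
r38=100110 pc3: +8 =232
r39=100111 pc4: +16 =248
r40=101000 pc2: +4 =252
r41=101001 pc3: +8 =260
r42=101010 pc3: +8 =268
r43=101011 pc4: +16 =284
r44=101100 pc3: +8 =292
r45=101101 pc4: +16 =308
r46=101110 pc4: +16 =324
r47=101111 pc5: +32 =356
r48=110000 pc2: +4 =360
r49=110001 pc3: +8 =368
r50=110010 pc3: +8 =376
r51=110011 pc4: +16 =392
r52=110100 pc3: +8 =400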